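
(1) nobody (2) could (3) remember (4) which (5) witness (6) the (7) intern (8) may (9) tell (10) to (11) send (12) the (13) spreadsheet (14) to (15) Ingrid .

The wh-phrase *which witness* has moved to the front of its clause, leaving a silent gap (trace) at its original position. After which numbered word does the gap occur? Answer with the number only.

9

Before movement: The intern may tell which witness to send the spreadsheet to Ingrid.
The filler 'which witness' is interpreted as the direct object of 'tell'. Wh-movement fronts it, leaving a gap right after 'tell':
Nobody could remember which witness the intern may tell ___ to send the spreadsheet to Ingrid.
'tell' is word 9.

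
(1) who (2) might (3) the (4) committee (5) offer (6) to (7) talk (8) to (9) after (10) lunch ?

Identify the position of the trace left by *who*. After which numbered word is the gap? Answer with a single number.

In situ: The committee might offer to talk to who after lunch.
'who' is the object of the preposition 'to'. Wh-movement fronts it, leaving a gap right after 'to':
Who might the committee offer to talk to ___ after lunch?
'to' is word 8.

8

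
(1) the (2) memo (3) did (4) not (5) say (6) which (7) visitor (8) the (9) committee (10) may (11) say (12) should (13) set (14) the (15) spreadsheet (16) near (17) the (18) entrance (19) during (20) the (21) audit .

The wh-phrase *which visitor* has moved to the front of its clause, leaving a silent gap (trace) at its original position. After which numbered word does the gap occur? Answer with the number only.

11

In situ: The committee may say which visitor should set the spreadsheet near the entrance during the audit.
'which visitor' is the subject of the clause embedded under 'say'. Wh-movement fronts it, leaving a gap right after 'say':
The memo did not say which visitor the committee may say ___ should set the spreadsheet near the entrance during the audit.
'say' is word 11.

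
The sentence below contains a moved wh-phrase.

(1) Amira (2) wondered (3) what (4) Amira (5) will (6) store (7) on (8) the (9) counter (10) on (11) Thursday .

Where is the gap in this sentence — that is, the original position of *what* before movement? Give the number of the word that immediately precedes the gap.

6

Pre-movement form: Amira will store what on the counter on Thursday.
The filler 'what' is interpreted as the direct object of 'store'. Fronting leaves a gap immediately after 'store':
Amira wondered what Amira will store ___ on the counter on Thursday.
'store' is word 6.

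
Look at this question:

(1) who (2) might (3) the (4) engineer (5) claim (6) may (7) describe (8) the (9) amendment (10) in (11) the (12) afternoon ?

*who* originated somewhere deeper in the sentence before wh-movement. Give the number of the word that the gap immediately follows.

In situ: The engineer might claim who may describe the amendment in the afternoon.
'who' is the subject of the clause embedded under 'claim'. Wh-movement fronts it, leaving a gap right after 'claim':
Who might the engineer claim ___ may describe the amendment in the afternoon?
'claim' is word 5.

5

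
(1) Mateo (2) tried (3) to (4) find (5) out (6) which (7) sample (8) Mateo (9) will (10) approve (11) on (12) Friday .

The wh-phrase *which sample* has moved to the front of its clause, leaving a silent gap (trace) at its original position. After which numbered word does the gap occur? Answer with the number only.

10

Before movement: Mateo will approve which sample on Friday.
The filler 'which sample' is interpreted as the direct object of 'approve'. Wh-movement fronts it, leaving a gap right after 'approve':
Mateo tried to find out which sample Mateo will approve ___ on Friday.
'approve' is word 10.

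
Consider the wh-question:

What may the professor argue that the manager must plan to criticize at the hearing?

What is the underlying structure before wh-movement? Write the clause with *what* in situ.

The professor may argue that the manager must plan to criticize what at the hearing.

'what' is the direct object of 'criticize'. Wh-movement fronts it, leaving a gap right after 'criticize':
What may the professor argue that the manager must plan to criticize ___ at the hearing?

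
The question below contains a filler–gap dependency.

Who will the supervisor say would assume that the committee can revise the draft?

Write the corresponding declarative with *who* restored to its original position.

'who' functions as the subject of the clause embedded under 'say'. Fronting leaves a gap immediately after 'say':
Who will the supervisor say ___ would assume that the committee can revise the draft?

The supervisor will say who would assume that the committee can revise the draft.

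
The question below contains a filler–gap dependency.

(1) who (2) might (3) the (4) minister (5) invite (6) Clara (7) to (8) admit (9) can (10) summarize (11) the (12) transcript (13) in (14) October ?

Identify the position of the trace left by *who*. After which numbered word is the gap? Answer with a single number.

Underlying clause: The minister might invite Clara to admit who can summarize the transcript in October.
'who' functions as the subject of the clause embedded under 'admit'. It moves to the left edge, and the trace sits right after 'admit':
Who might the minister invite Clara to admit ___ can summarize the transcript in October?
'admit' is word 8.

8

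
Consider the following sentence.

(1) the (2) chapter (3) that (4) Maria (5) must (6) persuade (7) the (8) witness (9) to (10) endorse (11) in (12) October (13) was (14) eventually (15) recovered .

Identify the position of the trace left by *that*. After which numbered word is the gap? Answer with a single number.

'that' is the direct object of 'endorse'. Fronting leaves a gap immediately after 'endorse':
The chapter that Maria must persuade the witness to endorse ___ in October was eventually recovered.
'endorse' is word 10.

10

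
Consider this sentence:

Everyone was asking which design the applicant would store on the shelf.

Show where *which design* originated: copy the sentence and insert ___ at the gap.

Everyone was asking which design the applicant would store ___ on the shelf.

Pre-movement form: The applicant would store which design on the shelf.
The filler 'which design' is interpreted as the direct object of 'store'. The gap is right after 'store'.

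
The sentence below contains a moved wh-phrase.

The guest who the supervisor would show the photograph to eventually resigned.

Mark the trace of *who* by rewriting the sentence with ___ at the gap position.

The guest who the supervisor would show the photograph to ___ eventually resigned.

'who' functions as the object of the preposition 'to' (recipient of 'show'). The gap is right after 'to'.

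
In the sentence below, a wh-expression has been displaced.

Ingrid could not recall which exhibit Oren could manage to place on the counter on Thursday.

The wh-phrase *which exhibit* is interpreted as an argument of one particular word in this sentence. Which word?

In situ: Oren could manage to place which exhibit on the counter on Thursday.
'which exhibit' functions as the direct object of 'place'. Fronting leaves a gap immediately after 'place':
Ingrid could not recall which exhibit Oren could manage to place ___ on the counter on Thursday.

place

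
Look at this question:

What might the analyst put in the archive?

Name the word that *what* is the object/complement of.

Before movement: The analyst might put what in the archive.
'what' functions as the direct object of 'put'. Fronting leaves a gap immediately after 'put':
What might the analyst put ___ in the archive?

put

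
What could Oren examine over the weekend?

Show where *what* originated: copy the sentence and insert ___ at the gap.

What could Oren examine ___ over the weekend?

Before movement: Oren could examine what over the weekend.
'what' functions as the direct object of 'examine'. The gap is right after 'examine'.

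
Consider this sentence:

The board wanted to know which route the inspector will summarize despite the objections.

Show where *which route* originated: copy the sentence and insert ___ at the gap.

The board wanted to know which route the inspector will summarize ___ despite the objections.

In situ: The inspector will summarize which route despite the objections.
'which route' is the direct object of 'summarize'. The gap is right after 'summarize'.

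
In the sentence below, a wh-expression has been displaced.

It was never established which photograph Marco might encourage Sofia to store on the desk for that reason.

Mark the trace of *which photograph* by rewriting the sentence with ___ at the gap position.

Pre-movement form: Marco might encourage Sofia to store which photograph on the desk for that reason.
The filler 'which photograph' is interpreted as the direct object of 'store'. The gap is right after 'store'.

It was never established which photograph Marco might encourage Sofia to store ___ on the desk for that reason.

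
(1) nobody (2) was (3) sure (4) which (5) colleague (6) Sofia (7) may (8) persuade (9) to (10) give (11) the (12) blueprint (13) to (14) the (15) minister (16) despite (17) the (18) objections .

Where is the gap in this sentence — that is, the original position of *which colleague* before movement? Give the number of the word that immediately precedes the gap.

8

Before movement: Sofia may persuade which colleague to give the blueprint to the minister despite the objections.
The filler 'which colleague' is interpreted as the direct object of 'persuade'. Fronting leaves a gap immediately after 'persuade':
Nobody was sure which colleague Sofia may persuade ___ to give the blueprint to the minister despite the objections.
'persuade' is word 8.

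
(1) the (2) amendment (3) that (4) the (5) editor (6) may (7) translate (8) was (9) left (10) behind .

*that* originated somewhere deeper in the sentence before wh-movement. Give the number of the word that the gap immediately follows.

The filler 'that' is interpreted as the direct object of 'translate'. Fronting leaves a gap immediately after 'translate':
The amendment that the editor may translate ___ was left behind.
'translate' is word 7.

7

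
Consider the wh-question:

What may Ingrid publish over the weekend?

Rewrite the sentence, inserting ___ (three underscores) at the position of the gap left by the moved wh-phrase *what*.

What may Ingrid publish ___ over the weekend?

Pre-movement form: Ingrid may publish what over the weekend.
The filler 'what' is interpreted as the direct object of 'publish'. The gap is right after 'publish'.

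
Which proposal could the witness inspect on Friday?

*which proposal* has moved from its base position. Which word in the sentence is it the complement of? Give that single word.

inspect

In situ: The witness could inspect which proposal on Friday.
The filler 'which proposal' is interpreted as the direct object of 'inspect'. Fronting leaves a gap immediately after 'inspect':
Which proposal could the witness inspect ___ on Friday?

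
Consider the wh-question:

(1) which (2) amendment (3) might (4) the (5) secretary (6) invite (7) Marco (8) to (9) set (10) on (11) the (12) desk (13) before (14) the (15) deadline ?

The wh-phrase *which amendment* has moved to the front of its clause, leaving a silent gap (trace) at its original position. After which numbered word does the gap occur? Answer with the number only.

9

Underlying clause: The secretary might invite Marco to set which amendment on the desk before the deadline.
'which amendment' functions as the direct object of 'set'. Fronting leaves a gap immediately after 'set':
Which amendment might the secretary invite Marco to set ___ on the desk before the deadline?
'set' is word 9.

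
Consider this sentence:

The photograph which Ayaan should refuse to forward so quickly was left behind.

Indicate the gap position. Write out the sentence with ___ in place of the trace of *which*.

The photograph which Ayaan should refuse to forward ___ so quickly was left behind.

'which' is the direct object of 'forward'. The gap is right after 'forward'.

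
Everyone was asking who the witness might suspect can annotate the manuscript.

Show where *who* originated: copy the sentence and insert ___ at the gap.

Pre-movement form: The witness might suspect who can annotate the manuscript.
'who' is the subject of the clause embedded under 'suspect'. The gap is right after 'suspect'.

Everyone was asking who the witness might suspect ___ can annotate the manuscript.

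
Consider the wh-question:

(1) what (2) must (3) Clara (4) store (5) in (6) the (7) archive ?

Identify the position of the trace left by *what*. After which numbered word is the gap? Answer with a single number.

Before movement: Clara must store what in the archive.
'what' is the direct object of 'store'. It moves to the left edge, and the trace sits right after 'store':
What must Clara store ___ in the archive?
'store' is word 4.

4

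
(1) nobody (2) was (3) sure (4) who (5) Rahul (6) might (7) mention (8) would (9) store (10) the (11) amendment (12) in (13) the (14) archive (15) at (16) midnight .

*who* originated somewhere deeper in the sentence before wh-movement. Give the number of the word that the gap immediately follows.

7

Underlying clause: Rahul might mention who would store the amendment in the archive at midnight.
'who' functions as the subject of the clause embedded under 'mention'. Wh-movement fronts it, leaving a gap right after 'mention':
Nobody was sure who Rahul might mention ___ would store the amendment in the archive at midnight.
'mention' is word 7.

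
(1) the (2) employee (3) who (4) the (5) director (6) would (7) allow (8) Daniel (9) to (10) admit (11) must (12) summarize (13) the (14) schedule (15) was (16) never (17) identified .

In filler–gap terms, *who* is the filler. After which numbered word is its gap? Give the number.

10

'who' functions as the subject of the clause embedded under 'admit'. Fronting leaves a gap immediately after 'admit':
The employee who the director would allow Daniel to admit ___ must summarize the schedule was never identified.
'admit' is word 10.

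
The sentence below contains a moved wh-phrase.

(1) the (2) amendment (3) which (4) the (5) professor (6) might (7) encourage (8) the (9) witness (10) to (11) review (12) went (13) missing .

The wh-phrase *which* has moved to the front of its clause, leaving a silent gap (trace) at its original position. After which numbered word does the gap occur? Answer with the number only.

'which' is the direct object of 'review'. Fronting leaves a gap immediately after 'review':
The amendment which the professor might encourage the witness to review ___ went missing.
'review' is word 11.

11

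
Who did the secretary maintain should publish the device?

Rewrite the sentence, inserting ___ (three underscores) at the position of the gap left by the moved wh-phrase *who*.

Before movement: The secretary did maintain who should publish the device.
The filler 'who' is interpreted as the subject of the clause embedded under 'maintain'. The gap is right after 'maintain'.

Who did the secretary maintain ___ should publish the device?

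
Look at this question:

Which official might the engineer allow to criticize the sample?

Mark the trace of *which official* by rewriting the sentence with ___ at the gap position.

Underlying clause: The engineer might allow which official to criticize the sample.
'which official' is the direct object of 'allow'. The gap is right after 'allow'.

Which official might the engineer allow ___ to criticize the sample?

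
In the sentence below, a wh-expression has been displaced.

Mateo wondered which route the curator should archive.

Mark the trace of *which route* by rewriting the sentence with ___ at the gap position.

Mateo wondered which route the curator should archive ___.

Before movement: The curator should archive which route.
'which route' functions as the direct object of 'archive'. The gap is right after 'archive'.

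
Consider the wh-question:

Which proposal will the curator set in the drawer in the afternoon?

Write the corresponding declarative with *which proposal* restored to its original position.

The curator will set which proposal in the drawer in the afternoon.

'which proposal' functions as the direct object of 'set'. Wh-movement fronts it, leaving a gap right after 'set':
Which proposal will the curator set ___ in the drawer in the afternoon?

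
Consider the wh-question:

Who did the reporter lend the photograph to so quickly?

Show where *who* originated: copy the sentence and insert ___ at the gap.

Who did the reporter lend the photograph to ___ so quickly?

Pre-movement form: The reporter did lend the photograph to who so quickly.
The filler 'who' is interpreted as the object of the preposition 'to' (recipient of 'lend'). The gap is right after 'to'.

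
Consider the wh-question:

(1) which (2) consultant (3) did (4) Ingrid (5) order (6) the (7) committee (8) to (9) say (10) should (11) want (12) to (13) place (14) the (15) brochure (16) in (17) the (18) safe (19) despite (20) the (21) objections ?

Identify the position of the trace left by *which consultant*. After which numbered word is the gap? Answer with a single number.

9

Pre-movement form: Ingrid did order the committee to say which consultant should want to place the brochure in the safe despite the objections.
'which consultant' functions as the subject of the clause embedded under 'say'. Wh-movement fronts it, leaving a gap right after 'say':
Which consultant did Ingrid order the committee to say ___ should want to place the brochure in the safe despite the objections?
'say' is word 9.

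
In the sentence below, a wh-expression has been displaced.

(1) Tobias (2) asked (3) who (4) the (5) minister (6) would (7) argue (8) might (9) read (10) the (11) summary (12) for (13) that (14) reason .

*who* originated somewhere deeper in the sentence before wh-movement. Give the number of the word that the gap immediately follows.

Pre-movement form: The minister would argue who might read the summary for that reason.
'who' functions as the subject of the clause embedded under 'argue'. Wh-movement fronts it, leaving a gap right after 'argue':
Tobias asked who the minister would argue ___ might read the summary for that reason.
'argue' is word 7.

7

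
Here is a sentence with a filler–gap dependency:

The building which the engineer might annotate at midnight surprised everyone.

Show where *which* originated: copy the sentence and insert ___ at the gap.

The building which the engineer might annotate ___ at midnight surprised everyone.

'which' is the direct object of 'annotate'. The gap is right after 'annotate'.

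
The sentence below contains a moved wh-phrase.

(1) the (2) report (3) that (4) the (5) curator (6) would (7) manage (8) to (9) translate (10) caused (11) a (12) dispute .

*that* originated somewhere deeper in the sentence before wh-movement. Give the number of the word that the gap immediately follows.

9

'that' is the direct object of 'translate'. It moves to the left edge, and the trace sits right after 'translate':
The report that the curator would manage to translate ___ caused a dispute.
'translate' is word 9.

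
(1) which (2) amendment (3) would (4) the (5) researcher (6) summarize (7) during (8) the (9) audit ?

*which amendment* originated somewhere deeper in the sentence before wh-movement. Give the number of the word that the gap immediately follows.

6

Pre-movement form: The researcher would summarize which amendment during the audit.
'which amendment' is the direct object of 'summarize'. It moves to the left edge, and the trace sits right after 'summarize':
Which amendment would the researcher summarize ___ during the audit?
'summarize' is word 6.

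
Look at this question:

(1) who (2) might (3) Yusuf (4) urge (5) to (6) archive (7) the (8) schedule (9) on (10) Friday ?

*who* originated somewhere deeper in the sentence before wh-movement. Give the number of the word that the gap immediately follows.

Pre-movement form: Yusuf might urge who to archive the schedule on Friday.
The filler 'who' is interpreted as the direct object of 'urge'. It moves to the left edge, and the trace sits right after 'urge':
Who might Yusuf urge ___ to archive the schedule on Friday?
'urge' is word 4.

4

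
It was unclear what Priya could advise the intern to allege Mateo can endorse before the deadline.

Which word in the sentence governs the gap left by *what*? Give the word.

endorse

Underlying clause: Priya could advise the intern to allege Mateo can endorse what before the deadline.
The filler 'what' is interpreted as the direct object of 'endorse'. Fronting leaves a gap immediately after 'endorse':
It was unclear what Priya could advise the intern to allege Mateo can endorse ___ before the deadline.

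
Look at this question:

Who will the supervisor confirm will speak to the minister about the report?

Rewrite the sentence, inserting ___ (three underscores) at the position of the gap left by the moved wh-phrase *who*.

Before movement: The supervisor will confirm who will speak to the minister about the report.
'who' functions as the subject of the clause embedded under 'confirm'. The gap is right after 'confirm'.

Who will the supervisor confirm ___ will speak to the minister about the report?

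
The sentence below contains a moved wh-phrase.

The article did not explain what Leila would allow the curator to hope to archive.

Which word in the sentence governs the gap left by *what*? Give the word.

archive

Underlying clause: Leila would allow the curator to hope to archive what.
'what' is the direct object of 'archive'. Fronting leaves a gap immediately after 'archive':
The article did not explain what Leila would allow the curator to hope to archive ___.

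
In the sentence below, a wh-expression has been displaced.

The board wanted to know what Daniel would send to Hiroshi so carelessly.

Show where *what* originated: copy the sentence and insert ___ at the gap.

In situ: Daniel would send what to Hiroshi so carelessly.
'what' functions as the direct object of 'send'. The gap is right after 'send'.

The board wanted to know what Daniel would send ___ to Hiroshi so carelessly.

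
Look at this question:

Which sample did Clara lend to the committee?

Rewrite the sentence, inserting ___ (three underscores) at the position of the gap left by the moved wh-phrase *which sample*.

Which sample did Clara lend ___ to the committee?

Underlying clause: Clara did lend which sample to the committee.
'which sample' functions as the direct object of 'lend'. The gap is right after 'lend'.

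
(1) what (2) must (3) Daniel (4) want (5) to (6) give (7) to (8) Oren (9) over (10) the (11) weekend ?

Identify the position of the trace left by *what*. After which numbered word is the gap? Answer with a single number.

In situ: Daniel must want to give what to Oren over the weekend.
'what' is the direct object of 'give'. Fronting leaves a gap immediately after 'give':
What must Daniel want to give ___ to Oren over the weekend?
'give' is word 6.

6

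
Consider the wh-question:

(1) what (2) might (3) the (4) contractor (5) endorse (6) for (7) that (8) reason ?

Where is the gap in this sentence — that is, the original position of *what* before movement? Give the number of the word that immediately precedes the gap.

5

Underlying clause: The contractor might endorse what for that reason.
'what' is the direct object of 'endorse'. Wh-movement fronts it, leaving a gap right after 'endorse':
What might the contractor endorse ___ for that reason?
'endorse' is word 5.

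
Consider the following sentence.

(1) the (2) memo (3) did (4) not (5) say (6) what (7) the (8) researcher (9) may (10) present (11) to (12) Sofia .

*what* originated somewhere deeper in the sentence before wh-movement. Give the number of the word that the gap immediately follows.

Before movement: The researcher may present what to Sofia.
The filler 'what' is interpreted as the direct object of 'present'. Wh-movement fronts it, leaving a gap right after 'present':
The memo did not say what the researcher may present ___ to Sofia.
'present' is word 10.

10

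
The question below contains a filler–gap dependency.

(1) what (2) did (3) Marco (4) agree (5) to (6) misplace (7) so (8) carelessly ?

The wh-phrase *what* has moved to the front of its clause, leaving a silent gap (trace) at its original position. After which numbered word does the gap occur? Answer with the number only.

6

Underlying clause: Marco did agree to misplace what so carelessly.
'what' is the direct object of 'misplace'. It moves to the left edge, and the trace sits right after 'misplace':
What did Marco agree to misplace ___ so carelessly?
'misplace' is word 6.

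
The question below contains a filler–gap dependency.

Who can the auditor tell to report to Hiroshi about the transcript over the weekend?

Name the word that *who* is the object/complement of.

tell

Underlying clause: The auditor can tell who to report to Hiroshi about the transcript over the weekend.
The filler 'who' is interpreted as the direct object of 'tell'. It moves to the left edge, and the trace sits right after 'tell':
Who can the auditor tell ___ to report to Hiroshi about the transcript over the weekend?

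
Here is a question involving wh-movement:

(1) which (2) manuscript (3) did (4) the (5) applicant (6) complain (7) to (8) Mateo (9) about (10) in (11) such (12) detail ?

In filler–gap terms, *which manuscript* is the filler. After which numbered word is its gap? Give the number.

Before movement: The applicant did complain to Mateo about which manuscript in such detail.
'which manuscript' is the object of the preposition 'about'. Wh-movement fronts it, leaving a gap right after 'about':
Which manuscript did the applicant complain to Mateo about ___ in such detail?
'about' is word 9.

9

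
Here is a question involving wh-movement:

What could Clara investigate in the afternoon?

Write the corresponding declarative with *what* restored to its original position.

The filler 'what' is interpreted as the direct object of 'investigate'. It moves to the left edge, and the trace sits right after 'investigate':
What could Clara investigate ___ in the afternoon?

Clara could investigate what in the afternoon.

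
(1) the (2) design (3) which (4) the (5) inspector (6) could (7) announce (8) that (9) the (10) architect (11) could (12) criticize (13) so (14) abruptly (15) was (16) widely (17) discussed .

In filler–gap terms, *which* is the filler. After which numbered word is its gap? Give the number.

The filler 'which' is interpreted as the direct object of 'criticize'. Fronting leaves a gap immediately after 'criticize':
The design which the inspector could announce that the architect could criticize ___ so abruptly was widely discussed.
'criticize' is word 12.

12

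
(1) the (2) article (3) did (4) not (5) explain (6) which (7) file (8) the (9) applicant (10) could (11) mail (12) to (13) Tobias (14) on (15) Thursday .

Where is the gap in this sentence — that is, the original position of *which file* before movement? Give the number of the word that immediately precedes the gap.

11

In situ: The applicant could mail which file to Tobias on Thursday.
'which file' functions as the direct object of 'mail'. It moves to the left edge, and the trace sits right after 'mail':
The article did not explain which file the applicant could mail ___ to Tobias on Thursday.
'mail' is word 11.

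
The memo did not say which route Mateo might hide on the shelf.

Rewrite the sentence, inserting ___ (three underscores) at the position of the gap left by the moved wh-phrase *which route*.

Underlying clause: Mateo might hide which route on the shelf.
'which route' functions as the direct object of 'hide'. The gap is right after 'hide'.

The memo did not say which route Mateo might hide ___ on the shelf.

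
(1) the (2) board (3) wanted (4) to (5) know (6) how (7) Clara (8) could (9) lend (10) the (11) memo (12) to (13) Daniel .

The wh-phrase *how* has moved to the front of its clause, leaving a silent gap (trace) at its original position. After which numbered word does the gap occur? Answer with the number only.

13

In situ: Clara could lend the memo to Daniel how.
The filler 'how' is interpreted as the manner adjunct. Wh-movement fronts it, leaving a gap right after 'Daniel':
The board wanted to know how Clara could lend the memo to Daniel ___.
'Daniel' is word 13.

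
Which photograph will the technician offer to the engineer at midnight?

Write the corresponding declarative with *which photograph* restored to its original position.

The technician will offer which photograph to the engineer at midnight.

The filler 'which photograph' is interpreted as the direct object of 'offer'. Wh-movement fronts it, leaving a gap right after 'offer':
Which photograph will the technician offer ___ to the engineer at midnight?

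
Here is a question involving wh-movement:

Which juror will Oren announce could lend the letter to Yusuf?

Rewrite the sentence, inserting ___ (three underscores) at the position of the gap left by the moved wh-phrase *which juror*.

Pre-movement form: Oren will announce which juror could lend the letter to Yusuf.
'which juror' functions as the subject of the clause embedded under 'announce'. The gap is right after 'announce'.

Which juror will Oren announce ___ could lend the letter to Yusuf?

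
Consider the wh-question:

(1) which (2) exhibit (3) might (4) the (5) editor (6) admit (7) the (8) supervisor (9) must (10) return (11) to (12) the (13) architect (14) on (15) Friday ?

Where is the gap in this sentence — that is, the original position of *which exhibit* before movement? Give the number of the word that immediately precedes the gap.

Pre-movement form: The editor might admit the supervisor must return which exhibit to the architect on Friday.
The filler 'which exhibit' is interpreted as the direct object of 'return'. It moves to the left edge, and the trace sits right after 'return':
Which exhibit might the editor admit the supervisor must return ___ to the architect on Friday?
'return' is word 10.

10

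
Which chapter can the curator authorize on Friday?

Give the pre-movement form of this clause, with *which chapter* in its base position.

The curator can authorize which chapter on Friday.

'which chapter' functions as the direct object of 'authorize'. Fronting leaves a gap immediately after 'authorize':
Which chapter can the curator authorize ___ on Friday?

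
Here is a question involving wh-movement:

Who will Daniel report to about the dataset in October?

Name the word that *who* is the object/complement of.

to

Before movement: Daniel will report to who about the dataset in October.
The filler 'who' is interpreted as the object of the preposition 'to'. Fronting leaves a gap immediately after 'to':
Who will Daniel report to ___ about the dataset in October?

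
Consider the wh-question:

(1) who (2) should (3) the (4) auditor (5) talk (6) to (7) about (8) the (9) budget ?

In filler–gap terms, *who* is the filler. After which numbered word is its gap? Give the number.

6

Underlying clause: The auditor should talk to who about the budget.
'who' functions as the object of the preposition 'to'. Wh-movement fronts it, leaving a gap right after 'to':
Who should the auditor talk to ___ about the budget?
'to' is word 6.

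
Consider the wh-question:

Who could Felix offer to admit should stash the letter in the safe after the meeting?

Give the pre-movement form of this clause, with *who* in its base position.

Felix could offer to admit who should stash the letter in the safe after the meeting.

'who' functions as the subject of the clause embedded under 'admit'. Wh-movement fronts it, leaving a gap right after 'admit':
Who could Felix offer to admit ___ should stash the letter in the safe after the meeting?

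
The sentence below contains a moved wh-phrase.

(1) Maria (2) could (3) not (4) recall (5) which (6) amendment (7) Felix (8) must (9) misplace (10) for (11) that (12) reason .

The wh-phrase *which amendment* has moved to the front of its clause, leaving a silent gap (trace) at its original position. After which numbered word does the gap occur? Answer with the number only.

9

Pre-movement form: Felix must misplace which amendment for that reason.
'which amendment' functions as the direct object of 'misplace'. It moves to the left edge, and the trace sits right after 'misplace':
Maria could not recall which amendment Felix must misplace ___ for that reason.
'misplace' is word 9.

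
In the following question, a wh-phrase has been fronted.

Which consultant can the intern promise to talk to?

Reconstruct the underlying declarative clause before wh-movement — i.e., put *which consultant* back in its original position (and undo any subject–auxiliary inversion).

The intern can promise to talk to which consultant.

'which consultant' functions as the object of the preposition 'to'. It moves to the left edge, and the trace sits right after 'to':
Which consultant can the intern promise to talk to ___?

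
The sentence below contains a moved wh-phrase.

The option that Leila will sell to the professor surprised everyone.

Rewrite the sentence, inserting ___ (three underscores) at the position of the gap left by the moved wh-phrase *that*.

The option that Leila will sell ___ to the professor surprised everyone.

'that' is the direct object of 'sell'. The gap is right after 'sell'.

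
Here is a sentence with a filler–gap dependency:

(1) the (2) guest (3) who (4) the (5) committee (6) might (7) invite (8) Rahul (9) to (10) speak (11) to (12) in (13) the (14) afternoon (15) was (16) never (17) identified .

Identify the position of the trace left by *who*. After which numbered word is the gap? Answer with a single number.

11

The filler 'who' is interpreted as the object of the preposition 'to'. Wh-movement fronts it, leaving a gap right after 'to':
The guest who the committee might invite Rahul to speak to ___ in the afternoon was never identified.
'to' is word 11.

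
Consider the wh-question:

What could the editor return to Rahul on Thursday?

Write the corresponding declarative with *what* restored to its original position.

'what' functions as the direct object of 'return'. Fronting leaves a gap immediately after 'return':
What could the editor return ___ to Rahul on Thursday?

The editor could return what to Rahul on Thursday.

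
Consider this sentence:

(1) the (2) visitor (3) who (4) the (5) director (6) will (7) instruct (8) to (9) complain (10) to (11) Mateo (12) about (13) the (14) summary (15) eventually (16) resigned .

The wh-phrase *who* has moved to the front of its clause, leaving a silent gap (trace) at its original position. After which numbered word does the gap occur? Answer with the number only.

7

'who' is the direct object of 'instruct'. Wh-movement fronts it, leaving a gap right after 'instruct':
The visitor who the director will instruct ___ to complain to Mateo about the summary eventually resigned.
'instruct' is word 7.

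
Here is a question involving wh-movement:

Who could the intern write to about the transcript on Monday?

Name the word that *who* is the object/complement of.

to

Underlying clause: The intern could write to who about the transcript on Monday.
'who' functions as the object of the preposition 'to'. Fronting leaves a gap immediately after 'to':
Who could the intern write to ___ about the transcript on Monday?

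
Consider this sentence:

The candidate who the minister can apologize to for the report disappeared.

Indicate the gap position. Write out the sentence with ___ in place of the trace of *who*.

'who' is the object of the preposition 'to'. The gap is right after 'to'.

The candidate who the minister can apologize to ___ for the report disappeared.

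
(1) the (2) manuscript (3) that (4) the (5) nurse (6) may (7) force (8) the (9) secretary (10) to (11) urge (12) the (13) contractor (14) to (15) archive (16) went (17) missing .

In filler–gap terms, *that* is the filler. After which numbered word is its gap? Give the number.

'that' functions as the direct object of 'archive'. It moves to the left edge, and the trace sits right after 'archive':
The manuscript that the nurse may force the secretary to urge the contractor to archive ___ went missing.
'archive' is word 15.

15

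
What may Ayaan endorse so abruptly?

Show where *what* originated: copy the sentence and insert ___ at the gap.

In situ: Ayaan may endorse what so abruptly.
The filler 'what' is interpreted as the direct object of 'endorse'. The gap is right after 'endorse'.

What may Ayaan endorse ___ so abruptly?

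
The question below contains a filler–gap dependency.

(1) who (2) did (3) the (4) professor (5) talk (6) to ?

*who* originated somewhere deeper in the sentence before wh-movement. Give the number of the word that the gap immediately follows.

In situ: The professor did talk to who.
'who' functions as the object of the preposition 'to'. Fronting leaves a gap immediately after 'to':
Who did the professor talk to ___?
'to' is word 6.

6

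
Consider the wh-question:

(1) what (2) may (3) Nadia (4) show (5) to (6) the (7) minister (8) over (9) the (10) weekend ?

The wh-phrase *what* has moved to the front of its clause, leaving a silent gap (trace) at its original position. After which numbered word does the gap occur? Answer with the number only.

4

Underlying clause: Nadia may show what to the minister over the weekend.
'what' is the direct object of 'show'. Fronting leaves a gap immediately after 'show':
What may Nadia show ___ to the minister over the weekend?
'show' is word 4.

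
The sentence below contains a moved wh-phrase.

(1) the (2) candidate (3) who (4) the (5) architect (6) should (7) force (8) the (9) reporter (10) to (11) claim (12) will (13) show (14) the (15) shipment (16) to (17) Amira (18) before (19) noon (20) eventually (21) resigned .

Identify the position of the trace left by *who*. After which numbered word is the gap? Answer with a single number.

11

'who' is the subject of the clause embedded under 'claim'. Wh-movement fronts it, leaving a gap right after 'claim':
The candidate who the architect should force the reporter to claim ___ will show the shipment to Amira before noon eventually resigned.
'claim' is word 11.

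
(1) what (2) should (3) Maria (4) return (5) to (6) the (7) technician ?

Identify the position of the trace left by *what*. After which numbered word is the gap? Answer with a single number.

4

In situ: Maria should return what to the technician.
'what' is the direct object of 'return'. It moves to the left edge, and the trace sits right after 'return':
What should Maria return ___ to the technician?
'return' is word 4.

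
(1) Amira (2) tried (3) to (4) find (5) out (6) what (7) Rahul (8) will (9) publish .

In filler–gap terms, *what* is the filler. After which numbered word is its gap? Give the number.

Pre-movement form: Rahul will publish what.
'what' functions as the direct object of 'publish'. Fronting leaves a gap immediately after 'publish':
Amira tried to find out what Rahul will publish ___.
'publish' is word 9.

9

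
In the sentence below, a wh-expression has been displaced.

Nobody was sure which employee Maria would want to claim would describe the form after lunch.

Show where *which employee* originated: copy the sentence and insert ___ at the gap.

Underlying clause: Maria would want to claim which employee would describe the form after lunch.
The filler 'which employee' is interpreted as the subject of the clause embedded under 'claim'. The gap is right after 'claim'.

Nobody was sure which employee Maria would want to claim ___ would describe the form after lunch.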